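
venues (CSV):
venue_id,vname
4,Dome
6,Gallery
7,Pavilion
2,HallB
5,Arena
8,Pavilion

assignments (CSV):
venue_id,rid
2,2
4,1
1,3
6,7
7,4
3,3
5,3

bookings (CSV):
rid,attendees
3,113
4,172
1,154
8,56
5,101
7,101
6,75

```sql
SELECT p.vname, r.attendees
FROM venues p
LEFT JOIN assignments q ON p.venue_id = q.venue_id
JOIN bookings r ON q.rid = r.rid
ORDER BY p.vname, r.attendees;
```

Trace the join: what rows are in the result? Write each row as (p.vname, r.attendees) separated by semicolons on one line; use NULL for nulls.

(Arena, 113); (Dome, 154); (Gallery, 101); (Pavilion, 172)

Step 1 — p LEFT JOIN q on venue_id → 6 row(s).
Then INNER JOIN `bookings r` on rid: keep only rows whose q.rid appears in r.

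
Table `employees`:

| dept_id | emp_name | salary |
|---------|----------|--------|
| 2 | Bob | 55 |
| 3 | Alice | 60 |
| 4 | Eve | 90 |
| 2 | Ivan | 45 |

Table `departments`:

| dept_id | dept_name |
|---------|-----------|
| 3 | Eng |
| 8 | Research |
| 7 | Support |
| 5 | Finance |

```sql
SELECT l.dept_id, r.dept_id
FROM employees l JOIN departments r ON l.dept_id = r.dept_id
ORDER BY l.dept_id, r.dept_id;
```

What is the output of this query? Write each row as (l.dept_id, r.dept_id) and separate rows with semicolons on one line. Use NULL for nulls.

(3, 3)

INNER JOIN keeps only pairs where the ON condition holds.
Matching on l.dept_id = r.dept_id.
- dept_id=2: no matching r row, dropped.
- dept_id=3: 1 matching r row(s), so 1 row(s) emitted.
- dept_id=4: no matching r row, dropped.
- dept_id=2: no matching r row, dropped.
After projecting and ordering:
l.dept_id | r.dept_id
3 | 3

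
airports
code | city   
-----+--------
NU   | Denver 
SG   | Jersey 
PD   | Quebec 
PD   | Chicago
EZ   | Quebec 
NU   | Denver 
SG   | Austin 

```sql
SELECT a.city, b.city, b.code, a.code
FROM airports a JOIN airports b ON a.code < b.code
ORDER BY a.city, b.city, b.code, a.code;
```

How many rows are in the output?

18

INNER JOIN keeps only pairs where the ON condition holds.
Matching on a.code < b.code.
- a (code=NU) pairs with 4 row(s) of b.
- a (code=SG) has no partner → excluded.
- a (code=PD) pairs with 2 row(s) of b.
- a (code=PD) pairs with 2 row(s) of b.
- a (code=EZ) pairs with 6 row(s) of b.
- a (code=NU) pairs with 4 row(s) of b.
- a (code=SG) has no partner → excluded.
Total: 18 rows.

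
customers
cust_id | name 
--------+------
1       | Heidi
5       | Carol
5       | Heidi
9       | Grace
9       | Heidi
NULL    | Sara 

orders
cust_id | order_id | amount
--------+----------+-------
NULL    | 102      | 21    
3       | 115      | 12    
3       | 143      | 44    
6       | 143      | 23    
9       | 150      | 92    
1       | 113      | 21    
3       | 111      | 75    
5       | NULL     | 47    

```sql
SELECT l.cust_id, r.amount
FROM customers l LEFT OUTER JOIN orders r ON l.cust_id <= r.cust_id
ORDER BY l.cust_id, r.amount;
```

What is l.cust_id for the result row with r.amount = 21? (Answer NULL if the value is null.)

LEFT JOIN keeps every row from `customers`; unmatched rows get NULL for `orders`'s columns.
Matching on l.cust_id <= r.cust_id. A NULL in a compared column never satisfies the condition.
Matched pairs: 15; unmatched l rows kept: 1.

1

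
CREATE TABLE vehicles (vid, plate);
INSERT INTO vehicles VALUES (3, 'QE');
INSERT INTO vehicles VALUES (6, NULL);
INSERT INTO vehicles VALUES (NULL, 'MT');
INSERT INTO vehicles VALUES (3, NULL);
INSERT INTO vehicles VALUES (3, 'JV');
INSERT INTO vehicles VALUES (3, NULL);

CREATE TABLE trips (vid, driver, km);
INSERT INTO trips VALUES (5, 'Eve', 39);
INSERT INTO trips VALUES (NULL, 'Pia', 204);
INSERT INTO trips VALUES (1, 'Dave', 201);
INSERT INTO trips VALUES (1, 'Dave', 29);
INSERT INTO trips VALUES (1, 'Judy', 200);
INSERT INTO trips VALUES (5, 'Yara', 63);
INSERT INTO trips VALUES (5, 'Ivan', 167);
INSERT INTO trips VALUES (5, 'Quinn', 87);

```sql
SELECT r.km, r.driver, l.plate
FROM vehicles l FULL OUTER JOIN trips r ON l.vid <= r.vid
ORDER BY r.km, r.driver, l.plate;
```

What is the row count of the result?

FULL OUTER JOIN keeps every row from both sides; unmatched rows get NULL for the other side's columns.
Matching on l.vid <= r.vid. A NULL in a compared column never satisfies the condition.
- vid=3: 4 matching r row(s), so 4 row(s) emitted.
- vid=6: no r row matches, row kept with r columns NULL.
- vid=NULL: no r row matches, row kept with r columns NULL.
- vid=3: 4 matching r row(s), so 4 row(s) emitted.
- vid=3: 4 matching r row(s), so 4 row(s) emitted.
- vid=3: 4 matching r row(s), so 4 row(s) emitted.
- 4 r row(s) had no l match → kept, l columns NULL.
Total: 16 matched + 6 padded = 22 rows.

22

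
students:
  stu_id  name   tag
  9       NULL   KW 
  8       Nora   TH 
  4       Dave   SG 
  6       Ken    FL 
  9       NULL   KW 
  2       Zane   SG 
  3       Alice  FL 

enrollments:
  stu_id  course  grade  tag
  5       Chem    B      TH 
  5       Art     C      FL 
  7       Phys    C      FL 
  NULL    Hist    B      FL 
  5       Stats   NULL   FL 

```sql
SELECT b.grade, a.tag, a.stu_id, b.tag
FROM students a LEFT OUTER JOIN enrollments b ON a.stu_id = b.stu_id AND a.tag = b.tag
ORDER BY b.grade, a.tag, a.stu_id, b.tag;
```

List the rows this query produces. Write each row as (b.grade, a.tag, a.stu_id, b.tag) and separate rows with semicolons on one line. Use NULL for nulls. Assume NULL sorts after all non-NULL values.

(NULL, FL, 3, NULL); (NULL, FL, 6, NULL); (NULL, KW, 9, NULL); (NULL, KW, 9, NULL); (NULL, SG, 2, NULL); (NULL, SG, 4, NULL); (NULL, TH, 8, NULL)

LEFT JOIN keeps every row from `students`; unmatched rows get NULL for `enrollments`'s columns.
Matching on a.stu_id = b.stu_id AND a.tag = b.tag. A NULL in a compared column never satisfies the condition.
- a[0] stu_id=9, tag=KW → no match; kept with NULLs on the b side.
- a[1] stu_id=8, tag=TH → no match; kept with NULLs on the b side.
- a[2] stu_id=4, tag=SG → no match; kept with NULLs on the b side.
- a[3] stu_id=6, tag=FL → no match; kept with NULLs on the b side.
- a[4] stu_id=9, tag=KW → no match; kept with NULLs on the b side.
- a[5] stu_id=2, tag=SG → no match; kept with NULLs on the b side.
- a[6] stu_id=3, tag=FL → no match; kept with NULLs on the b side.
After projecting and ordering:
b.grade | a.tag | a.stu_id | b.tag
NULL | FL | 3 | NULL
NULL | FL | 6 | NULL
NULL | KW | 9 | NULL
NULL | KW | 9 | NULL
NULL | SG | 2 | NULL
NULL | SG | 4 | NULL
NULL | TH | 8 | NULL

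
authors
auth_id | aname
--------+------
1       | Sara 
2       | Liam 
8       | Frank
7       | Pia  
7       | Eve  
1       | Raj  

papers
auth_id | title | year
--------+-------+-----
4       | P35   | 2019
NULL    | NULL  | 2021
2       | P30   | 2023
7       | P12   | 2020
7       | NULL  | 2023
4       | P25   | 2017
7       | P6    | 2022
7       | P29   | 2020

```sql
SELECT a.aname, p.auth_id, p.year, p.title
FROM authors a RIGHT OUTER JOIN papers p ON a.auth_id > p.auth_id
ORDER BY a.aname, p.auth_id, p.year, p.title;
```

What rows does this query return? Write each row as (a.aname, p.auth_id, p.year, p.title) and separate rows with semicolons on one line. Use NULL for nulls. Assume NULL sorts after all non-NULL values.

(Eve, 2, 2023, P30); (Eve, 4, 2017, P25); (Eve, 4, 2019, P35); (Frank, 2, 2023, P30); (Frank, 4, 2017, P25); (Frank, 4, 2019, P35); (Frank, 7, 2020, P12); (Frank, 7, 2020, P29); (Frank, 7, 2022, P6); (Frank, 7, 2023, NULL); (Pia, 2, 2023, P30); (Pia, 4, 2017, P25); (Pia, 4, 2019, P35); (NULL, NULL, 2021, NULL)

RIGHT JOIN keeps every row from `papers`; unmatched rows get NULL for `authors`'s columns.
Matching on a.auth_id > p.auth_id. A NULL in a compared column never satisfies the condition.
- auth_id=1: no matching p row.
- auth_id=2: no matching p row.
- auth_id=8: 7 matching p row(s), so 7 row(s) emitted.
- auth_id=7: 3 matching p row(s), so 3 row(s) emitted.
- auth_id=7: 3 matching p row(s), so 3 row(s) emitted.
- auth_id=1: no matching p row.
- plus 1 unmatched p row(s), each kept with NULL a columns.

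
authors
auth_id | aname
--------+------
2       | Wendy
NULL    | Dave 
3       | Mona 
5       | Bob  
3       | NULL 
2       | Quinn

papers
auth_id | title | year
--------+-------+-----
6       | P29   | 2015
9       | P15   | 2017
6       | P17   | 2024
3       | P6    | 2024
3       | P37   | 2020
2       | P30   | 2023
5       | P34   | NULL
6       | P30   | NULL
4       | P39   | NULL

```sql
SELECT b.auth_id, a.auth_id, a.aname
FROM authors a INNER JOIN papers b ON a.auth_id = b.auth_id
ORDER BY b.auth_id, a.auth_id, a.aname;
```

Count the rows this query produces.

7

INNER JOIN keeps only pairs where the ON condition holds.
Matching on a.auth_id = b.auth_id. A NULL in a compared column never satisfies the condition.
Matched pairs: 7.
Total: 7 rows.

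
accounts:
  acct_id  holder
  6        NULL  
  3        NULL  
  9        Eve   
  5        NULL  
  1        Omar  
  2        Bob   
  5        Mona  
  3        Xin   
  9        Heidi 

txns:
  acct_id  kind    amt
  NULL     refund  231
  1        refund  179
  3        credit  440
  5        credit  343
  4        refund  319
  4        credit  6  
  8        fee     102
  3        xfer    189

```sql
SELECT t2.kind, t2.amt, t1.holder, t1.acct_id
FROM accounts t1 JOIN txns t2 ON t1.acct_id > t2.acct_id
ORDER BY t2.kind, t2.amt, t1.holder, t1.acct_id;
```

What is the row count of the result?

INNER JOIN keeps only pairs where the ON condition holds.
Matching on t1.acct_id > t2.acct_id. A NULL in a compared column never satisfies the condition.
- t1[0] acct_id=6 → 6 match(es) in t2 → 6 row(s).
- t1[1] acct_id=3 → 1 match(es) in t2 → 1 row(s).
- t1[2] acct_id=9 → 7 match(es) in t2 → 7 row(s).
- t1[3] acct_id=5 → 5 match(es) in t2 → 5 row(s).
- t1[4] acct_id=1 → no match; dropped.
- t1[5] acct_id=2 → 1 match(es) in t2 → 1 row(s).
- t1[6] acct_id=5 → 5 match(es) in t2 → 5 row(s).
- t1[7] acct_id=3 → 1 match(es) in t2 → 1 row(s).
- t1[8] acct_id=9 → 7 match(es) in t2 → 7 row(s).
Total: 33 rows.

33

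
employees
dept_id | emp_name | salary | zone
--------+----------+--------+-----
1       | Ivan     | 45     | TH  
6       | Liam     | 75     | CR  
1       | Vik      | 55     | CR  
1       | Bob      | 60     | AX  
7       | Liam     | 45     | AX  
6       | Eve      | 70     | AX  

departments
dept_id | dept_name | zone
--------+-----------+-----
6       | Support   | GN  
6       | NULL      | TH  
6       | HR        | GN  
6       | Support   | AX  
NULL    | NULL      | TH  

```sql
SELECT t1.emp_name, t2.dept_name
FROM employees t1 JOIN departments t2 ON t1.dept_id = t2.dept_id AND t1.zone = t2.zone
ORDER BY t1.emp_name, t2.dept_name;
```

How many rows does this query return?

1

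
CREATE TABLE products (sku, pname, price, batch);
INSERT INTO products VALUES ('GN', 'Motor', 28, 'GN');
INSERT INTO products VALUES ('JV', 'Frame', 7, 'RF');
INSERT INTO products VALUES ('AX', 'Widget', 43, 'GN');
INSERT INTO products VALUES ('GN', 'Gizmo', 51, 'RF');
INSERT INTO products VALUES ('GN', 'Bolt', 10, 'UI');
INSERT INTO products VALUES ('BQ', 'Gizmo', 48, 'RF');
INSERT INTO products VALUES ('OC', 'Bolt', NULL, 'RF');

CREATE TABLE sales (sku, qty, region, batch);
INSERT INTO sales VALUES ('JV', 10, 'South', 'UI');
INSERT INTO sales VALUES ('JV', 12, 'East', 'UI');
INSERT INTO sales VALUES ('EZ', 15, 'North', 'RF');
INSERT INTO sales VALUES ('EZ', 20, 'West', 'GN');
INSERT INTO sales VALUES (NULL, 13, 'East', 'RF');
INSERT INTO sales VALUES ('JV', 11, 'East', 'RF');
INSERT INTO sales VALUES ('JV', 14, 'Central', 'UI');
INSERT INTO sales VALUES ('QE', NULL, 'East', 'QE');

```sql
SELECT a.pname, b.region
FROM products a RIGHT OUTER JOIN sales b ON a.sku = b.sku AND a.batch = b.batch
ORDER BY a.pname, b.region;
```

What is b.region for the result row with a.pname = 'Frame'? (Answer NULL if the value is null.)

RIGHT JOIN keeps every row from `sales`; unmatched rows get NULL for `products`'s columns.
Matching on a.sku = b.sku AND a.batch = b.batch. A NULL in a compared column never satisfies the condition.
Matched pairs: 1; unmatched b rows kept: 7.

East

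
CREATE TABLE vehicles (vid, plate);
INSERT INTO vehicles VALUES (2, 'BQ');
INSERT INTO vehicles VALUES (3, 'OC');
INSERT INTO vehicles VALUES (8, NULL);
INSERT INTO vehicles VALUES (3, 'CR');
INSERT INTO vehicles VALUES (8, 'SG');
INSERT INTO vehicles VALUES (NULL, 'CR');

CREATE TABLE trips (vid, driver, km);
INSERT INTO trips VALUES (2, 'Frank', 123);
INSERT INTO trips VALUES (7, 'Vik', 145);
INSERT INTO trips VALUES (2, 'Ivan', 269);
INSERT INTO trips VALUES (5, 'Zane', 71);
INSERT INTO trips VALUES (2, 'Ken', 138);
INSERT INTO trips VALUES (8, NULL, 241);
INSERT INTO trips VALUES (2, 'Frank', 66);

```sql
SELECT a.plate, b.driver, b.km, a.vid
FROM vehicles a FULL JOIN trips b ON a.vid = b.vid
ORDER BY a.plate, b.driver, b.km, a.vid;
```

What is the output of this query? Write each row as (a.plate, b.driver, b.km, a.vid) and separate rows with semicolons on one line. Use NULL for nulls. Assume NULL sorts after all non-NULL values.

(BQ, Frank, 66, 2); (BQ, Frank, 123, 2); (BQ, Ivan, 269, 2); (BQ, Ken, 138, 2); (CR, NULL, NULL, 3); (CR, NULL, NULL, NULL); (OC, NULL, NULL, 3); (SG, NULL, 241, 8); (NULL, Vik, 145, NULL); (NULL, Zane, 71, NULL); (NULL, NULL, 241, 8)

FULL OUTER JOIN keeps every row from both sides; unmatched rows get NULL for the other side's columns.
Matching on a.vid = b.vid. A NULL in a compared column never satisfies the condition.
- a[0] vid=2 → 4 match(es) in b → 4 row(s).
- a[1] vid=3 → no match; kept with NULLs on the b side.
- a[2] vid=8 → 1 match(es) in b → 1 row(s).
- a[3] vid=3 → no match; kept with NULLs on the b side.
- a[4] vid=8 → 1 match(es) in b → 1 row(s).
- a[5] vid=NULL → no match; kept with NULLs on the b side.
- 2 b row(s) had no a match → kept, a columns NULL.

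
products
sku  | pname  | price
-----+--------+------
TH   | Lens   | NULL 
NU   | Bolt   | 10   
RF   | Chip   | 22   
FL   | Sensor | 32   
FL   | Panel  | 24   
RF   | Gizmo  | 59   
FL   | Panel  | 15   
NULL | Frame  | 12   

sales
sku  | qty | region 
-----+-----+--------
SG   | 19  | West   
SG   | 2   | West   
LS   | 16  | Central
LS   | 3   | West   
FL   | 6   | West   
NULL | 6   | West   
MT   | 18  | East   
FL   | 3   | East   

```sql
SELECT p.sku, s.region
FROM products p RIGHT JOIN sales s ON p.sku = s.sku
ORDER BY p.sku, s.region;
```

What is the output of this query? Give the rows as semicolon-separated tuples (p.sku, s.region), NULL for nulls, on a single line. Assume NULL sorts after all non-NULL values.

RIGHT JOIN keeps every row from `sales`; unmatched rows get NULL for `products`'s columns.
Matching on p.sku = s.sku. A NULL in a compared column never satisfies the condition.
Matched pairs: 6; unmatched s rows kept: 6.

(FL, East); (FL, East); (FL, East); (FL, West); (FL, West); (FL, West); (NULL, Central); (NULL, East); (NULL, West); (NULL, West); (NULL, West); (NULL, West)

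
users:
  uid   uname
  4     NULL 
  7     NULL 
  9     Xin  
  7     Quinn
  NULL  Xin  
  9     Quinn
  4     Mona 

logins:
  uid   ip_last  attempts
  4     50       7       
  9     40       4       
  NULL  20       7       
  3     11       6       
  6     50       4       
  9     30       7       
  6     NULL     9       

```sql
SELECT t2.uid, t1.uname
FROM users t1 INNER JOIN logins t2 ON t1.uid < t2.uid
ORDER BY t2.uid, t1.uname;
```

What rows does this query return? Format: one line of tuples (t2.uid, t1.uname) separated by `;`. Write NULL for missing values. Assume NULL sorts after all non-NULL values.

INNER JOIN keeps only pairs where the ON condition holds.
Matching on t1.uid < t2.uid. A NULL in a compared column never satisfies the condition.
Matched pairs: 12.

(6, Mona); (6, Mona); (6, NULL); (6, NULL); (9, Mona); (9, Mona); (9, Quinn); (9, Quinn); (9, NULL); (9, NULL); (9, NULL); (9, NULL)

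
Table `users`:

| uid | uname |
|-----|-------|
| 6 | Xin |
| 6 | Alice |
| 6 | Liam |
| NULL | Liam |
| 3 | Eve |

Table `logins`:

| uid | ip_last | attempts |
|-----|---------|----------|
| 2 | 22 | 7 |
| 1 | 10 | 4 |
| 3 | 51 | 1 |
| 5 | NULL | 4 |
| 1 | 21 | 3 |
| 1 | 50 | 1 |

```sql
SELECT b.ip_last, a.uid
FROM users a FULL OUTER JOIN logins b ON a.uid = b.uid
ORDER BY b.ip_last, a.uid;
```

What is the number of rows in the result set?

FULL OUTER JOIN keeps every row from both sides; unmatched rows get NULL for the other side's columns.
Matching on a.uid = b.uid. A NULL in a compared column never satisfies the condition.
- a row (uid=6): no match → kept, b columns NULL.
- a row (uid=6): no match → kept, b columns NULL.
- a row (uid=6): no match → kept, b columns NULL.
- a row (uid=NULL): no match → kept, b columns NULL.
- a row (uid=3): matches 1 b row(s) → 1 output row(s).
- 5 b row(s) had no a match → kept, a columns NULL.
Total: 1 matched + 9 padded = 10 rows.

10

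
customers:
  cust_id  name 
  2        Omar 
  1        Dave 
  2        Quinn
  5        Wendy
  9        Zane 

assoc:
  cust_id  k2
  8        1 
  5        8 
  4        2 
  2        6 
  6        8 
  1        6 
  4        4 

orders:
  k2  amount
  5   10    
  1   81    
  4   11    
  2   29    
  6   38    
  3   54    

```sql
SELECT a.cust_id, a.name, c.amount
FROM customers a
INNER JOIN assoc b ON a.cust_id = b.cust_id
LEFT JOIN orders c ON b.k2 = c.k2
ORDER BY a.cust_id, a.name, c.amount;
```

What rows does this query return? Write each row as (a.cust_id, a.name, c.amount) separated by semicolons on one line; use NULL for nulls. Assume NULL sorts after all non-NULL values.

(1, Dave, 38); (2, Omar, 38); (2, Quinn, 38); (5, Wendy, NULL)

Step 1 — a INNER JOIN b on cust_id → 4 row(s).
Then LEFT JOIN `orders c` on k2: each of those 4 rows is kept; rows whose b.k2 has no match in c get NULL for c's columns.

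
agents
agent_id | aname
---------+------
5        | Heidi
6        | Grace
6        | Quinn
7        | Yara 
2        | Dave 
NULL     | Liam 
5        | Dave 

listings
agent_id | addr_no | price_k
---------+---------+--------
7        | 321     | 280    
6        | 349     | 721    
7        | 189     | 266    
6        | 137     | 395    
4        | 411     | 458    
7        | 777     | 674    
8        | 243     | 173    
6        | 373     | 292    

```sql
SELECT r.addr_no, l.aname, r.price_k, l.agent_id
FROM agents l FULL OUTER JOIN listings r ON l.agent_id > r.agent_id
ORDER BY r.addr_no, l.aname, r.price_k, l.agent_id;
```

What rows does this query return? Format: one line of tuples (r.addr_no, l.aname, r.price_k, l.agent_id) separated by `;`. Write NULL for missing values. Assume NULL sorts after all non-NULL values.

(137, Yara, 395, 7); (189, NULL, 266, NULL); (243, NULL, 173, NULL); (321, NULL, 280, NULL); (349, Yara, 721, 7); (373, Yara, 292, 7); (411, Dave, 458, 5); (411, Grace, 458, 6); (411, Heidi, 458, 5); (411, Quinn, 458, 6); (411, Yara, 458, 7); (777, NULL, 674, NULL); (NULL, Dave, NULL, 2); (NULL, Liam, NULL, NULL)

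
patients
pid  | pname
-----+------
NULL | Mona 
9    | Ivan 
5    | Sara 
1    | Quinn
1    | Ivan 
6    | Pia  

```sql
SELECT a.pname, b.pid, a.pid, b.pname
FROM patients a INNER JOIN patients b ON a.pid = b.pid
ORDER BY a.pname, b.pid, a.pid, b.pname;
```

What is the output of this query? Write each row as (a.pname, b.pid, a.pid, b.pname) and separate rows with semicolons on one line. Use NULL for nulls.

(Ivan, 1, 1, Ivan); (Ivan, 1, 1, Quinn); (Ivan, 9, 9, Ivan); (Pia, 6, 6, Pia); (Quinn, 1, 1, Ivan); (Quinn, 1, 1, Quinn); (Sara, 5, 5, Sara)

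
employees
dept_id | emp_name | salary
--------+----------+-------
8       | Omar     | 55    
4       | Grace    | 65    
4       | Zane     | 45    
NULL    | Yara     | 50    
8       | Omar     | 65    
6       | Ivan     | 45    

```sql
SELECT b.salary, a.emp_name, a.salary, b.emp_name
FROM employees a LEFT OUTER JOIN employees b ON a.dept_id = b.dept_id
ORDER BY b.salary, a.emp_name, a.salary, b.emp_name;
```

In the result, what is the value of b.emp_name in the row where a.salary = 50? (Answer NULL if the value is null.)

NULL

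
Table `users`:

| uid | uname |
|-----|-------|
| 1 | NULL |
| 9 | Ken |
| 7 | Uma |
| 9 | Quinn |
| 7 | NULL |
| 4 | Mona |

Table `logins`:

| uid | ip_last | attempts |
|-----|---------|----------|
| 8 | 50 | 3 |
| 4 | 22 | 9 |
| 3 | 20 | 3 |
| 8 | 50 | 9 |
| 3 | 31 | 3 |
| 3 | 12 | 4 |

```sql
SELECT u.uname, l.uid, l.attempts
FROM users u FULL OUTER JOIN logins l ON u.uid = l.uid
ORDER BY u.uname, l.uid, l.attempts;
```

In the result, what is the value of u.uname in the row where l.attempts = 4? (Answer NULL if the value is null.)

NULL

FULL OUTER JOIN keeps every row from both sides; unmatched rows get NULL for the other side's columns.
Matching on u.uid = l.uid.
- u[0] uid=1 → no match; kept with NULLs on the l side.
- u[1] uid=9 → no match; kept with NULLs on the l side.
- u[2] uid=7 → no match; kept with NULLs on the l side.
- u[3] uid=9 → no match; kept with NULLs on the l side.
- u[4] uid=7 → no match; kept with NULLs on the l side.
- u[5] uid=4 → 1 match(es) in l → 1 row(s).
- plus 5 unmatched l row(s), each kept with NULL u columns.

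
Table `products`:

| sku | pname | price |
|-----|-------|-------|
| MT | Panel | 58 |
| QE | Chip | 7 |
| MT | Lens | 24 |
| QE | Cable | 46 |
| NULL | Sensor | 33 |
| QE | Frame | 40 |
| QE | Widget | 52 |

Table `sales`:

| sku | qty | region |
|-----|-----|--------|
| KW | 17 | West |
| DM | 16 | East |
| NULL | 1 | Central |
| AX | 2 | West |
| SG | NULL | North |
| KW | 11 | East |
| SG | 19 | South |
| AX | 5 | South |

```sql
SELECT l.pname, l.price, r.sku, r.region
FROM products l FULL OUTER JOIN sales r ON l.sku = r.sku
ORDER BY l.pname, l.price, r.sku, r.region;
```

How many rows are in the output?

15

FULL OUTER JOIN keeps every row from both sides; unmatched rows get NULL for the other side's columns.
Matching on l.sku = r.sku. A NULL in a compared column never satisfies the condition.
Matched pairs: 0; unmatched l rows kept: 7; unmatched r rows kept: 8.
Total: 0 matched + 15 padded = 15 rows.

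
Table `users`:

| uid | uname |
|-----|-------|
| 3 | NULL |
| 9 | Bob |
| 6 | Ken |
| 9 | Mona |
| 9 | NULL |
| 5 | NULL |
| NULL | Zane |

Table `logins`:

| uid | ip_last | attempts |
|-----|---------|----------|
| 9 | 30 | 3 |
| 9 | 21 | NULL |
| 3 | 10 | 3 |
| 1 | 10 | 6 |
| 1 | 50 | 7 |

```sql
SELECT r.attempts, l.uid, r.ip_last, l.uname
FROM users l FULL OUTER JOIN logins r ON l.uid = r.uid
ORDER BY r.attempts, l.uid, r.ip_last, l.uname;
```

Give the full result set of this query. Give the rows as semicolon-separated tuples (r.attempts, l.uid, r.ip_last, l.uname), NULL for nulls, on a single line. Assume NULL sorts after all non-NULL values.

FULL OUTER JOIN keeps every row from both sides; unmatched rows get NULL for the other side's columns.
Matching on l.uid = r.uid. A NULL in a compared column never satisfies the condition.
- l[0] uid=3 → 1 match(es) in r → 1 row(s).
- l[1] uid=9 → 2 match(es) in r → 2 row(s).
- l[2] uid=6 → no match; kept with NULLs on the r side.
- l[3] uid=9 → 2 match(es) in r → 2 row(s).
- l[4] uid=9 → 2 match(es) in r → 2 row(s).
- l[5] uid=5 → no match; kept with NULLs on the r side.
- l[6] uid=NULL → no match; kept with NULLs on the r side.
- plus 2 unmatched r row(s), each kept with NULL l columns.

(3, 3, 10, NULL); (3, 9, 30, Bob); (3, 9, 30, Mona); (3, 9, 30, NULL); (6, NULL, 10, NULL); (7, NULL, 50, NULL); (NULL, 5, NULL, NULL); (NULL, 6, NULL, Ken); (NULL, 9, 21, Bob); (NULL, 9, 21, Mona); (NULL, 9, 21, NULL); (NULL, NULL, NULL, Zane)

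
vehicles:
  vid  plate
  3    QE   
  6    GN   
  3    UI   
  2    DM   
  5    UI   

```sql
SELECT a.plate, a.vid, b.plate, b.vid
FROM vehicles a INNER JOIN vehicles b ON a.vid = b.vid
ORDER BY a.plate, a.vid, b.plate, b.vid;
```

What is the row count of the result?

INNER JOIN keeps only pairs where the ON condition holds.
Matching on a.vid = b.vid.
- a (vid=3) pairs with 2 row(s) of b.
- a (vid=6) pairs with 1 row(s) of b.
- a (vid=3) pairs with 2 row(s) of b.
- a (vid=2) pairs with 1 row(s) of b.
- a (vid=5) pairs with 1 row(s) of b.
Total: 7 rows.

7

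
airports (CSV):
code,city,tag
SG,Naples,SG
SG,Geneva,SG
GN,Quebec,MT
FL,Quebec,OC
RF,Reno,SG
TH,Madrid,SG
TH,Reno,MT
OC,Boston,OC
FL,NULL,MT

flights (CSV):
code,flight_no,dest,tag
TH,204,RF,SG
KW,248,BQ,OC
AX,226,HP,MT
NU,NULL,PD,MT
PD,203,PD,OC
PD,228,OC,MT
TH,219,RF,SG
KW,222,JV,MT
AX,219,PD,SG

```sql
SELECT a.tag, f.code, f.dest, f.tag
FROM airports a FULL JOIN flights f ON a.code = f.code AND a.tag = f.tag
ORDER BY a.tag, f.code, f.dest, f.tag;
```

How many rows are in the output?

FULL OUTER JOIN keeps every row from both sides; unmatched rows get NULL for the other side's columns.
Matching on a.code = f.code AND a.tag = f.tag.
Matched pairs: 2; unmatched a rows kept: 8; unmatched f rows kept: 7.
Total: 2 matched + 15 padded = 17 rows.

17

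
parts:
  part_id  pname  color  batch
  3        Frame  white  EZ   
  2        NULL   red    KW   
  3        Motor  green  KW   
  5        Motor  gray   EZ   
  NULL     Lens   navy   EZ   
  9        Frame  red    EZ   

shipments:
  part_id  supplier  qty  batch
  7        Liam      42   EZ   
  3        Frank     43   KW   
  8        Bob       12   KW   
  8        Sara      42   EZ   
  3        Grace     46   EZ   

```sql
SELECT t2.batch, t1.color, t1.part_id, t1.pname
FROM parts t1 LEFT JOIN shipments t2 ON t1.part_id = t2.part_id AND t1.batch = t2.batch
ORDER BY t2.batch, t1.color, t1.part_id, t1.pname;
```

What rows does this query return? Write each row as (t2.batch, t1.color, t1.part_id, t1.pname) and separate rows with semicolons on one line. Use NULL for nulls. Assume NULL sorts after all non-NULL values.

LEFT JOIN keeps every row from `parts`; unmatched rows get NULL for `shipments`'s columns.
Matching on t1.part_id = t2.part_id AND t1.batch = t2.batch. A NULL in a compared column never satisfies the condition.
- t1 (part_id=3, batch=EZ) pairs with 1 row(s) of t2.
- t1 (part_id=2, batch=KW) has no partner → padded with NULL.
- t1 (part_id=3, batch=KW) pairs with 1 row(s) of t2.
- t1 (part_id=5, batch=EZ) has no partner → padded with NULL.
- t1 (part_id=NULL, batch=EZ) has no partner → padded with NULL.
- t1 (part_id=9, batch=EZ) has no partner → padded with NULL.
After projecting and ordering:
t2.batch | t1.color | t1.part_id | t1.pname
EZ | white | 3 | Frame
KW | green | 3 | Motor
NULL | gray | 5 | Motor
NULL | navy | NULL | Lens
NULL | red | 2 | NULL
NULL | red | 9 | Frame

(EZ, white, 3, Frame); (KW, green, 3, Motor); (NULL, gray, 5, Motor); (NULL, navy, NULL, Lens); (NULL, red, 2, NULL); (NULL, red, 9, Frame)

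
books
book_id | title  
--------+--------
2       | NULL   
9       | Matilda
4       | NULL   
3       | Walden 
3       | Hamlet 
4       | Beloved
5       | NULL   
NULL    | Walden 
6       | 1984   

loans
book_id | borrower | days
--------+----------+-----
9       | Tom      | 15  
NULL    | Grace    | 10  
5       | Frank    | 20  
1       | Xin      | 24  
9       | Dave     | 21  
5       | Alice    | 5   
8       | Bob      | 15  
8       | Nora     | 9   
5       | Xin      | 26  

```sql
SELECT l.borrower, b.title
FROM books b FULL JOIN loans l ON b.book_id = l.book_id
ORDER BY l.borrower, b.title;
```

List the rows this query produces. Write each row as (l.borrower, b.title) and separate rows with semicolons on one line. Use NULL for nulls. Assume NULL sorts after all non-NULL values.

FULL OUTER JOIN keeps every row from both sides; unmatched rows get NULL for the other side's columns.
Matching on b.book_id = l.book_id. A NULL in a compared column never satisfies the condition.
Matched pairs: 5; unmatched b rows kept: 7; unmatched l rows kept: 4.

(Alice, NULL); (Bob, NULL); (Dave, Matilda); (Frank, NULL); (Grace, NULL); (Nora, NULL); (Tom, Matilda); (Xin, NULL); (Xin, NULL); (NULL, 1984); (NULL, Beloved); (NULL, Hamlet); (NULL, Walden); (NULL, Walden); (NULL, NULL); (NULL, NULL)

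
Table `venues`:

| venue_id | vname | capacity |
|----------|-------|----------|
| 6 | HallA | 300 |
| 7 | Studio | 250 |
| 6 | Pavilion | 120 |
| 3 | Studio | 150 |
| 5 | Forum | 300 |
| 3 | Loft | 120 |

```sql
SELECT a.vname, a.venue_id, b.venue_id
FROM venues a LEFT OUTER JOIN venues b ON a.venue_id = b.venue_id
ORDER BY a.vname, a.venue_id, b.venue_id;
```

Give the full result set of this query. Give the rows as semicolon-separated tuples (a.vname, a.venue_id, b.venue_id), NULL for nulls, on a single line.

(Forum, 5, 5); (HallA, 6, 6); (HallA, 6, 6); (Loft, 3, 3); (Loft, 3, 3); (Pavilion, 6, 6); (Pavilion, 6, 6); (Studio, 3, 3); (Studio, 3, 3); (Studio, 7, 7)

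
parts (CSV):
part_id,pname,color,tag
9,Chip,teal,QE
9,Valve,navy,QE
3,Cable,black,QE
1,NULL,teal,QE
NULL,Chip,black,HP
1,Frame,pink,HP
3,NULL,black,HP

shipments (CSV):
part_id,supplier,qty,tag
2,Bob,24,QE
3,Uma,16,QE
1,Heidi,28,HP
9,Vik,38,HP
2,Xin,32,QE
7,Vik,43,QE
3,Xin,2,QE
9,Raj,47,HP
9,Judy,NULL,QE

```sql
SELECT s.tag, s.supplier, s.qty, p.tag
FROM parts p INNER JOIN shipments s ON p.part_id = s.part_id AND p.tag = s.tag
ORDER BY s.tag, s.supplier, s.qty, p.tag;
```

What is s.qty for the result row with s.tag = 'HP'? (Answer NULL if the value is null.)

INNER JOIN keeps only pairs where the ON condition holds.
Matching on p.part_id = s.part_id AND p.tag = s.tag. A NULL in a compared column never satisfies the condition.
- p[0] part_id=9, tag=QE → 1 match(es) in s → 1 row(s).
- p[1] part_id=9, tag=QE → 1 match(es) in s → 1 row(s).
- p[2] part_id=3, tag=QE → 2 match(es) in s → 2 row(s).
- p[3] part_id=1, tag=QE → no match; dropped.
- p[4] part_id=NULL, tag=HP → no match; dropped.
- p[5] part_id=1, tag=HP → 1 match(es) in s → 1 row(s).
- p[6] part_id=3, tag=HP → no match; dropped.

28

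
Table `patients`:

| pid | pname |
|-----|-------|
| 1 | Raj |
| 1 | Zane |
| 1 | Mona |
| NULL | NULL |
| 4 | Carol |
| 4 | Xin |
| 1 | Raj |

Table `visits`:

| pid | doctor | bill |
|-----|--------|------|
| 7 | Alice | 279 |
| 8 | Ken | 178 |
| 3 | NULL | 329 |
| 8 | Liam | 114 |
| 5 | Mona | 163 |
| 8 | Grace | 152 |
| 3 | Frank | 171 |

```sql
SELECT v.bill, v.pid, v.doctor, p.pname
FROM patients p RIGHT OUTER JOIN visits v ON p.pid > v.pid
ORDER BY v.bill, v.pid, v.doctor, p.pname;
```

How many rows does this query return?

RIGHT JOIN keeps every row from `visits`; unmatched rows get NULL for `patients`'s columns.
Matching on p.pid > v.pid. A NULL in a compared column never satisfies the condition.
- p row (pid=1): no match.
- p row (pid=1): no match.
- p row (pid=1): no match.
- p row (pid=NULL): no match.
- p row (pid=4): matches 2 v row(s) → 2 output row(s).
- p row (pid=4): matches 2 v row(s) → 2 output row(s).
- p row (pid=1): no match.
- 5 v row(s) had no p match → kept, p columns NULL.
Total: 4 matched + 5 padded = 9 rows.

9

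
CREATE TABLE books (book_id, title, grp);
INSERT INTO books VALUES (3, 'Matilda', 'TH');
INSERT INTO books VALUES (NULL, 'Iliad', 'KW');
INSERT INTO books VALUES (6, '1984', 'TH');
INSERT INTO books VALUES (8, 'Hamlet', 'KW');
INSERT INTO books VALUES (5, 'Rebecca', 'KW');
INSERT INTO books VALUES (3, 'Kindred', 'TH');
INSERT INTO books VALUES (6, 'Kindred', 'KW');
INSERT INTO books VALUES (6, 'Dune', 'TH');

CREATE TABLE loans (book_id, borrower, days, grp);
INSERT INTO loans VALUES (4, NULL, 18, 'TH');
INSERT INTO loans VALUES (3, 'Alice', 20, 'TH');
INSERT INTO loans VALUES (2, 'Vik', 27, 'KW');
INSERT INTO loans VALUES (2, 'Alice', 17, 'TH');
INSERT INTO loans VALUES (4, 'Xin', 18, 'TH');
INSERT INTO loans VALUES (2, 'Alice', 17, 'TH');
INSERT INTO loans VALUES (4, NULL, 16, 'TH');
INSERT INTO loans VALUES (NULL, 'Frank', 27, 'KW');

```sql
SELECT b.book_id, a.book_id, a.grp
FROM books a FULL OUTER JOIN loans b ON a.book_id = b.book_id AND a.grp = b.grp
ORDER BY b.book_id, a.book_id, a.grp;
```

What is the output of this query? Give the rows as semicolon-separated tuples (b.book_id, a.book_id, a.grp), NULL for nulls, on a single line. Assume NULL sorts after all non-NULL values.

FULL OUTER JOIN keeps every row from both sides; unmatched rows get NULL for the other side's columns.
Matching on a.book_id = b.book_id AND a.grp = b.grp. A NULL in a compared column never satisfies the condition.
Matched pairs: 2; unmatched a rows kept: 6; unmatched b rows kept: 7.

(2, NULL, NULL); (2, NULL, NULL); (2, NULL, NULL); (3, 3, TH); (3, 3, TH); (4, NULL, NULL); (4, NULL, NULL); (4, NULL, NULL); (NULL, 5, KW); (NULL, 6, KW); (NULL, 6, TH); (NULL, 6, TH); (NULL, 8, KW); (NULL, NULL, KW); (NULL, NULL, NULL)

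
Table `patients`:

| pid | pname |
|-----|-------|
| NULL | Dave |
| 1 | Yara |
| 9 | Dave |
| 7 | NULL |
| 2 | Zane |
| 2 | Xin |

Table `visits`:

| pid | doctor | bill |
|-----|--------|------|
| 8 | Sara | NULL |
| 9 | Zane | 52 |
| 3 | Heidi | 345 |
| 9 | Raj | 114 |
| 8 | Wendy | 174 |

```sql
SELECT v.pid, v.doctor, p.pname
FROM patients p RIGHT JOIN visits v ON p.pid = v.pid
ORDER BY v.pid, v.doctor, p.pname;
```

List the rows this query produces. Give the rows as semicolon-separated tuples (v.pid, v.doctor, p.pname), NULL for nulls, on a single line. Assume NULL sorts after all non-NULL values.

RIGHT JOIN keeps every row from `visits`; unmatched rows get NULL for `patients`'s columns.
Matching on p.pid = v.pid. A NULL in a compared column never satisfies the condition.
Matched pairs: 2; unmatched v rows kept: 3.

(3, Heidi, NULL); (8, Sara, NULL); (8, Wendy, NULL); (9, Raj, Dave); (9, Zane, Dave)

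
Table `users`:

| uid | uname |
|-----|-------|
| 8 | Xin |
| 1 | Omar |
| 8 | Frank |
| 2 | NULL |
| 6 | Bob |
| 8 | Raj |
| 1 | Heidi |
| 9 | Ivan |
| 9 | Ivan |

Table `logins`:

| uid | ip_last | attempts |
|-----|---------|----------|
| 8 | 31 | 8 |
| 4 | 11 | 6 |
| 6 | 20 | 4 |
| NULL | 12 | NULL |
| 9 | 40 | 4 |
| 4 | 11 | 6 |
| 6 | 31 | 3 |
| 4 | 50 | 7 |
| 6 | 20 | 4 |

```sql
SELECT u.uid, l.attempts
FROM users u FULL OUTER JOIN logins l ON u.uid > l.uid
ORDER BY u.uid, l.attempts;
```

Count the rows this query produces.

40

FULL OUTER JOIN keeps every row from both sides; unmatched rows get NULL for the other side's columns.
Matching on u.uid > l.uid. A NULL in a compared column never satisfies the condition.
- u row (uid=8): matches 6 l row(s) → 6 output row(s).
- u row (uid=1): no match → kept, l columns NULL.
- u row (uid=8): matches 6 l row(s) → 6 output row(s).
- u row (uid=2): no match → kept, l columns NULL.
- u row (uid=6): matches 3 l row(s) → 3 output row(s).
- u row (uid=8): matches 6 l row(s) → 6 output row(s).
- u row (uid=1): no match → kept, l columns NULL.
- u row (uid=9): matches 7 l row(s) → 7 output row(s).
- u row (uid=9): matches 7 l row(s) → 7 output row(s).
- plus 2 unmatched l row(s), each kept with NULL u columns.
Total: 35 matched + 5 padded = 40 rows.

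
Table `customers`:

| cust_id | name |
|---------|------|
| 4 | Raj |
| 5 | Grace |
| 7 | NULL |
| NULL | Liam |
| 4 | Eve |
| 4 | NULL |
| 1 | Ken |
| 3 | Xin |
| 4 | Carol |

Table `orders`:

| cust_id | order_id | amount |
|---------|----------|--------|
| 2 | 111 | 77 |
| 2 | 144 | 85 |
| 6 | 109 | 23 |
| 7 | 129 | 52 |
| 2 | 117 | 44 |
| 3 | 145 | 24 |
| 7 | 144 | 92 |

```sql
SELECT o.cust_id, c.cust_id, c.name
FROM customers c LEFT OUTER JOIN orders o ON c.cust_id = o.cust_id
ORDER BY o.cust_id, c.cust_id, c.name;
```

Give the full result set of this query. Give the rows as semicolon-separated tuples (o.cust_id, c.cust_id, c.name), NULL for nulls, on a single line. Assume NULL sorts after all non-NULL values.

(3, 3, Xin); (7, 7, NULL); (7, 7, NULL); (NULL, 1, Ken); (NULL, 4, Carol); (NULL, 4, Eve); (NULL, 4, Raj); (NULL, 4, NULL); (NULL, 5, Grace); (NULL, NULL, Liam)

LEFT JOIN keeps every row from `customers`; unmatched rows get NULL for `orders`'s columns.
Matching on c.cust_id = o.cust_id. A NULL in a compared column never satisfies the condition.
Matched pairs: 3; unmatched c rows kept: 7.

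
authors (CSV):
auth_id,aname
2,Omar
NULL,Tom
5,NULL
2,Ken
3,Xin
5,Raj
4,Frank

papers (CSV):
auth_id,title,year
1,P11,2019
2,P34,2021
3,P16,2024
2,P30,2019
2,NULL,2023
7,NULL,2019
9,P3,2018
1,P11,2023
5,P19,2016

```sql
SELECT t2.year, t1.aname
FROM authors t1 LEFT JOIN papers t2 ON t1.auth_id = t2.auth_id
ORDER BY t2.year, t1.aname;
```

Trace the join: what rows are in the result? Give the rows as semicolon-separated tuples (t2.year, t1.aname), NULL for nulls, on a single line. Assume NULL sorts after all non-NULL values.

(2016, Raj); (2016, NULL); (2019, Ken); (2019, Omar); (2021, Ken); (2021, Omar); (2023, Ken); (2023, Omar); (2024, Xin); (NULL, Frank); (NULL, Tom)

LEFT JOIN keeps every row from `authors`; unmatched rows get NULL for `papers`'s columns.
Matching on t1.auth_id = t2.auth_id. A NULL in a compared column never satisfies the condition.
- t1[0] auth_id=2 → 3 match(es) in t2 → 3 row(s).
- t1[1] auth_id=NULL → no match; kept with NULLs on the t2 side.
- t1[2] auth_id=5 → 1 match(es) in t2 → 1 row(s).
- t1[3] auth_id=2 → 3 match(es) in t2 → 3 row(s).
- t1[4] auth_id=3 → 1 match(es) in t2 → 1 row(s).
- t1[5] auth_id=5 → 1 match(es) in t2 → 1 row(s).
- t1[6] auth_id=4 → no match; kept with NULLs on the t2 side.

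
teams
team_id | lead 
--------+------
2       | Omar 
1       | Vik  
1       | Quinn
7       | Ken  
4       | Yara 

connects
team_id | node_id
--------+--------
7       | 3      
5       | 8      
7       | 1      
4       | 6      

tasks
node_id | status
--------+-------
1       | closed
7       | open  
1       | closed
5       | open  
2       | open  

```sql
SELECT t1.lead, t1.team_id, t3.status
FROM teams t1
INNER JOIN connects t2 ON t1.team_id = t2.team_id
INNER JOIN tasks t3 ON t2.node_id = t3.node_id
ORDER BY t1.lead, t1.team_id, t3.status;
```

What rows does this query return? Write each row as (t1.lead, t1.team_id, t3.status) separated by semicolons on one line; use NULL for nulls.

Evaluate left to right. First `teams t1 INNER JOIN connects t2` on team_id: 3 row(s).
Then INNER JOIN `tasks t3` on node_id: keep only rows whose t2.node_id appears in t3.

(Ken, 7, closed); (Ken, 7, closed)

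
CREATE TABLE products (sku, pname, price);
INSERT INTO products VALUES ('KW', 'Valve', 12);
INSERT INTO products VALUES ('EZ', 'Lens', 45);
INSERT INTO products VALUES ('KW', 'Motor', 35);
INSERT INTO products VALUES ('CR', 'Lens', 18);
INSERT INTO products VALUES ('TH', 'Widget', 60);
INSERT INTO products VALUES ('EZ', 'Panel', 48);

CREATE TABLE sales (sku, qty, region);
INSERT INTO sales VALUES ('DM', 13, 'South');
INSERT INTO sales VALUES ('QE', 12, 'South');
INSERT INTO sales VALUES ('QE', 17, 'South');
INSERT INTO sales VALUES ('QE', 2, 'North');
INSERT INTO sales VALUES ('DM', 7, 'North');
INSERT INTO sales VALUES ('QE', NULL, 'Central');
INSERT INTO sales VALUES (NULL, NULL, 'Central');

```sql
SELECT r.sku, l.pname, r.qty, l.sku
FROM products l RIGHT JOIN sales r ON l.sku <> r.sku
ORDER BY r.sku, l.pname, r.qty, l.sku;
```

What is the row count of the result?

RIGHT JOIN keeps every row from `sales`; unmatched rows get NULL for `products`'s columns.
Matching on l.sku <> r.sku. A NULL in a compared column never satisfies the condition.
- l (sku=KW) pairs with 6 row(s) of r.
- l (sku=EZ) pairs with 6 row(s) of r.
- l (sku=KW) pairs with 6 row(s) of r.
- l (sku=CR) pairs with 6 row(s) of r.
- l (sku=TH) pairs with 6 row(s) of r.
- l (sku=EZ) pairs with 6 row(s) of r.
- 1 r row(s) had no l match → kept, l columns NULL.
Total: 36 matched + 1 padded = 37 rows.

37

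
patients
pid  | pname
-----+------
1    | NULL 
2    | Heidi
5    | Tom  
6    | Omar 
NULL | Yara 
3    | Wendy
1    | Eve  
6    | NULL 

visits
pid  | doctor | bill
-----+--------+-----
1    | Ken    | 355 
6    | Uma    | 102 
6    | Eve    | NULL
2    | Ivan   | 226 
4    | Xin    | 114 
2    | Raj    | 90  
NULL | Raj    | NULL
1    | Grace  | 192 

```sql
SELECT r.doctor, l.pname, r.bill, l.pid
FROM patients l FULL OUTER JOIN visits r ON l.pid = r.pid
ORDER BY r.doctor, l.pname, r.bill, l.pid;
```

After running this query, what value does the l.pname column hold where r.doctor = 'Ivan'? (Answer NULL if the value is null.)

Heidi

FULL OUTER JOIN keeps every row from both sides; unmatched rows get NULL for the other side's columns.
Matching on l.pid = r.pid. A NULL in a compared column never satisfies the condition.
- l row (pid=1): matches 2 r row(s) → 2 output row(s).
- l row (pid=2): matches 2 r row(s) → 2 output row(s).
- l row (pid=5): no match → kept, r columns NULL.
- l row (pid=6): matches 2 r row(s) → 2 output row(s).
- l row (pid=NULL): no match → kept, r columns NULL.
- l row (pid=3): no match → kept, r columns NULL.
- l row (pid=1): matches 2 r row(s) → 2 output row(s).
- l row (pid=6): matches 2 r row(s) → 2 output row(s).
- plus 2 unmatched r row(s), each kept with NULL l columns.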